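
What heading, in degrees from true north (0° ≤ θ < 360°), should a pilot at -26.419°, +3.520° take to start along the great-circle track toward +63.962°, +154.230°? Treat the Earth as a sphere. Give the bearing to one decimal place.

18.7°

Δλ = 154.230 − 3.520 = 150.710°.
θ = atan2( sin Δλ · cos φ₂ , cos φ₁ · sin φ₂ − sin φ₁ · cos φ₂ · cos Δλ )
  = atan2(0.21476, 0.63433) = 18.704° → normalised to [0°, 360°): 18.704°.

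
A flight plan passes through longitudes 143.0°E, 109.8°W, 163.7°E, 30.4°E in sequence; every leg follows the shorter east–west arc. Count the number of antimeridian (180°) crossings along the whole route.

Leg 1: +143.0° → -109.8°, shortest Δλ = 107.2° (east) — crosses 180°.
Leg 2: -109.8° → +163.7°, shortest Δλ = -86.5° (west) — crosses 180°.
Leg 3: +163.7° → +30.4°, shortest Δλ = -133.3° (west) — does not cross 180°.
Total crossings: 2.

2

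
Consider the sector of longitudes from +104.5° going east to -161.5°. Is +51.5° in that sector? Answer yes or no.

No

Band width going east from +104.5° to -161.5°: ((-161.5 − 104.5) mod 360) = 94.0°.
Offset of +51.5° east of the west edge: ((51.5 − 104.5) mod 360) = 307.0°.
307.0° > 94.0° ⇒ outside.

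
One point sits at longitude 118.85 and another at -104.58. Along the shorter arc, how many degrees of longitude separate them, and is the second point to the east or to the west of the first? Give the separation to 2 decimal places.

Raw difference: -104.58 − 118.85 = -223.43°.
Normalise into (−180°, 180°]: -223.43° + 360° = 136.57°.
Positive ⇒ the second point lies to the east; separation 136.57°.

136.57° east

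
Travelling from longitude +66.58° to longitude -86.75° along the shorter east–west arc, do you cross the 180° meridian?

No

Signed shortest Δλ = ((-86.75 − 66.58 + 180) mod 360) − 180 = -153.33°.
Going west by 153.33° from +66.58° reaches -86.75° without touching 180°.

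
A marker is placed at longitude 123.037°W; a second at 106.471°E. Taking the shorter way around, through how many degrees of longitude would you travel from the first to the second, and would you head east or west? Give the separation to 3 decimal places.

Raw difference: 106.471 − -123.037 = 229.508°.
Normalise into (−180°, 180°]: 229.508° − 360° = -130.492°.
Negative ⇒ the second point lies to the west; separation 130.492°.

130.492° west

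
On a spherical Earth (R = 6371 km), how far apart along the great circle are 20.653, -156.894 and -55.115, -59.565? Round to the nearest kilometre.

Δλ = -59.565 − -156.894 = 97.329°.
Δφ = -55.115 − 20.653 = -75.768°.
a = sin²(Δφ/2) + cos φ₁ · cos φ₂ · sin²(Δλ/2) = 0.678798.
c = 2·atan2(√a, √(1−a)) = 1.93649 rad → d = 6371·c ≈ 12337.38 km.

12337 km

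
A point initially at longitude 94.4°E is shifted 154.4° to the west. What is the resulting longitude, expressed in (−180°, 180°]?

60.0°W

Start at +94.4°; shift −154.4° → -60.0°.
-60.0° already lies in (−180°, 180°].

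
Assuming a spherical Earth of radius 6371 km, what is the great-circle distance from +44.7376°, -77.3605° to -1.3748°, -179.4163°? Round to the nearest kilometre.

Δλ = -179.4163 − -77.3605 = -102.0558°.
Δφ = -1.3748 − 44.7376 = -46.1124°.
a = sin²(Δφ/2) + cos φ₁ · cos φ₂ · sin²(Δλ/2) = 0.582604.
c = 2·atan2(√a, √(1−a)) = 1.73677 rad → d = 6371·c ≈ 11064.94 km.

11065 km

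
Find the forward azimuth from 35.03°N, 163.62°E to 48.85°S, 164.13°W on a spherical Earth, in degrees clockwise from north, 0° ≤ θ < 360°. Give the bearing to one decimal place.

159.4°

Δλ = -164.13 − 163.62 = -327.75°; wrapped into (−180°, 180°]: 32.25°.
θ = atan2( sin Δλ · cos φ₂ , cos φ₁ · sin φ₂ − sin φ₁ · cos φ₂ · cos Δλ )
  = atan2(0.35114, -0.93603) = 159.437° → normalised to [0°, 360°): 159.437°.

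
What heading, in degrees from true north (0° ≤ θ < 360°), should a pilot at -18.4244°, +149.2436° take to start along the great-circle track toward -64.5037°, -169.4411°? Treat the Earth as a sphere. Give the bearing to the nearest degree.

Δλ = -169.4411 − 149.2436 = -318.6847°; wrapped into (−180°, 180°]: 41.3153°.
θ = atan2( sin Δλ · cos φ₂ , cos φ₁ · sin φ₂ − sin φ₁ · cos φ₂ · cos Δλ )
  = atan2(0.28419, -0.75416) = 159.352° → normalised to [0°, 360°): 159.352°.

159°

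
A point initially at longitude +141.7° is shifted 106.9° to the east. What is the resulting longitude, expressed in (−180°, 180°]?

-111.4°

Start at +141.7°; shift +106.9° → +248.6°.
+248.6° lies outside (−180°, 180°]; subtract 360° → -111.4°.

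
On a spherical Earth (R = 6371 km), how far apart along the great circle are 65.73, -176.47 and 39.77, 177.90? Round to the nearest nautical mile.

1571 nmi

Δλ = 177.90 − -176.47 = 354.37°; wrapped into (−180°, 180°]: -5.63°.
Δφ = 39.77 − 65.73 = -25.96°.
a = sin²(Δφ/2) + cos φ₁ · cos φ₂ · sin²(Δλ/2) = 0.051212.
c = 2·atan2(√a, √(1−a)) = 0.45656 rad → d = 6371·c ≈ 2908.72 km ≈ 1570.58 nmi.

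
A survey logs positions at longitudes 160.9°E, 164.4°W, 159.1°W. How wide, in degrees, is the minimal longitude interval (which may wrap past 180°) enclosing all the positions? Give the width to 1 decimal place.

Sort the longitudes: -164.4°, -159.1°, +160.9°.
Eastward gaps between consecutive values (wrapping around): 5.3°, 320.0°, 34.7°.
Largest gap = 320.0° ⇒ minimal covering band is its complement: 360° − 320.0° = 40.0°.
Band runs from +160.9° eastward to -159.1°, crossing the antimeridian.

40.0°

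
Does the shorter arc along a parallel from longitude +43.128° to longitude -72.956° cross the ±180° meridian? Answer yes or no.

No

Signed shortest Δλ = ((-72.956 − 43.128 + 180) mod 360) − 180 = -116.084°.
Going west by 116.084° from +43.128° reaches -72.956° without touching 180°.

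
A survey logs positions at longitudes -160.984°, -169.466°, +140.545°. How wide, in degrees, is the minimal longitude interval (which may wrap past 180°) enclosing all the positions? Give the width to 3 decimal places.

58.471°

Sort the longitudes: -169.466°, -160.984°, +140.545°.
Eastward gaps between consecutive values (wrapping around): 8.482°, 301.529°, 49.989°.
Largest gap = 301.529° ⇒ minimal covering band is its complement: 360° − 301.529° = 58.471°.
Band runs from +140.545° eastward to -160.984°, crossing the antimeridian.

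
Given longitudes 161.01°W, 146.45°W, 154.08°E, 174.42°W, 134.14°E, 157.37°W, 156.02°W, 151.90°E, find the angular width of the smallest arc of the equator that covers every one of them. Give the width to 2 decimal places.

Sort the longitudes: -174.42°, -161.01°, -157.37°, -156.02°, -146.45°, +134.14°, +151.90°, +154.08°.
Eastward gaps between consecutive values (wrapping around): 13.41°, 3.64°, 1.35°, 9.57°, 280.59°, 17.76°, 2.18°, 31.50°.
Largest gap = 280.59° ⇒ minimal covering band is its complement: 360° − 280.59° = 79.41°.
Band runs from +134.14° eastward to -146.45°, crossing the antimeridian.

79.41°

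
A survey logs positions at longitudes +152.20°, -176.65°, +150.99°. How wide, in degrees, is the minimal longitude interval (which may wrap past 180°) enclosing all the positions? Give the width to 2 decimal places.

Sort the longitudes: -176.65°, +150.99°, +152.20°.
Eastward gaps between consecutive values (wrapping around): 327.64°, 1.21°, 31.15°.
Largest gap = 327.64° ⇒ minimal covering band is its complement: 360° − 327.64° = 32.36°.
Band runs from +150.99° eastward to -176.65°, crossing the antimeridian.

32.36°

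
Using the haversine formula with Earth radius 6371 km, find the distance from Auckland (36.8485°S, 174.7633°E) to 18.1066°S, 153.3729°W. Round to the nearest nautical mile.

2021 nmi

Δλ = -153.3729 − 174.7633 = -328.1362°; wrapped into (−180°, 180°]: 31.8638°.
Δφ = -18.1066 − -36.8485 = 18.7419°.
a = sin²(Δφ/2) + cos φ₁ · cos φ₂ · sin²(Δλ/2) = 0.083821.
c = 2·atan2(√a, √(1−a)) = 0.58745 rad → d = 6371·c ≈ 3742.63 km ≈ 2020.86 nmi.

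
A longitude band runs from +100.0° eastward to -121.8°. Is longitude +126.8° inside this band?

Band width going east from +100.0° to -121.8°: ((-121.8 − 100.0) mod 360) = 138.2°.
Offset of +126.8° east of the west edge: ((126.8 − 100.0) mod 360) = 26.8°.
26.8° ≤ 138.2° ⇒ inside.

Yes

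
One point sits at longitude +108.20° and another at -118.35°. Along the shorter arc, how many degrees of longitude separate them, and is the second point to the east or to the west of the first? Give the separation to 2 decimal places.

133.45° east

Raw difference: -118.35 − 108.20 = -226.55°.
Normalise into (−180°, 180°]: -226.55° + 360° = 133.45°.
Positive ⇒ the second point lies to the east; separation 133.45°.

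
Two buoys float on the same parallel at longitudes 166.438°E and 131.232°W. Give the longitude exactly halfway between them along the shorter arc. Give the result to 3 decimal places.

Signed shortest Δλ from +166.438° to -131.232° is +62.330°.
Midpoint longitude = +166.438° + (+62.330°)/2 = +166.438° + 31.165° = +197.603°.
Normalise into (−180°, 180°]: -162.397°.
(The naïve average (+166.438 + -131.232)/2 = 17.603° is on the wrong side of the globe.)

162.397°W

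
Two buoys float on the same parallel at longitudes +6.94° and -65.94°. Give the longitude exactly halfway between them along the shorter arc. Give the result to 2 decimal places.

Signed shortest Δλ from +6.94° to -65.94° is -72.88°.
Midpoint longitude = +6.94° + (-72.88°)/2 = +6.94° − 36.44° = -29.50°.

-29.50°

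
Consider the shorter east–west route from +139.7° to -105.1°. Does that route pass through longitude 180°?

Naïve |-105.1 − 139.7| = 244.8° > 180°, so the shorter arc goes the other way round — across 180°.
Signed shortest Δλ = ((-105.1 − 139.7 + 180) mod 360) − 180 = 115.2°.
Going east by 115.2° from +139.7° passes through 180° before reaching -105.1°.

Yes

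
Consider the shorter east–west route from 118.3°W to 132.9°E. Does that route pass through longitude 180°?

Yes

Naïve |132.9 − -118.3| = 251.2° > 180°, so the shorter arc goes the other way round — across 180°.
Signed shortest Δλ = ((132.9 − -118.3 + 180) mod 360) − 180 = -108.8°.
Going west by 108.8° from -118.3° passes through 180° before reaching +132.9°.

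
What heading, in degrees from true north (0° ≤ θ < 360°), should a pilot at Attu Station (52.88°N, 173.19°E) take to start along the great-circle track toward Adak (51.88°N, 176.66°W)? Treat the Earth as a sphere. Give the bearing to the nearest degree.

Δλ = -176.66 − 173.19 = -349.85°; wrapped into (−180°, 180°]: 10.15°.
θ = atan2( sin Δλ · cos φ₂ , cos φ₁ · sin φ₂ − sin φ₁ · cos φ₂ · cos Δλ )
  = atan2(0.10879, -0.00975) = 95.121° → normalised to [0°, 360°): 95.121°.

95°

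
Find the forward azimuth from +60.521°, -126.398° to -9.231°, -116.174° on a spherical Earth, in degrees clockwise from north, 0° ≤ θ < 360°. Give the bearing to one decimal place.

Δλ = -116.174 − -126.398 = 10.224°.
θ = atan2( sin Δλ · cos φ₂ , cos φ₁ · sin φ₂ − sin φ₁ · cos φ₂ · cos Δλ )
  = atan2(0.17520, -0.92456) = 169.270° → normalised to [0°, 360°): 169.270°.

169.3°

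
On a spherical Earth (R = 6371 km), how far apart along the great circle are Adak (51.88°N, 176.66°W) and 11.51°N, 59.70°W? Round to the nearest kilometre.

10756 km

Δλ = -59.70 − -176.66 = 116.96°.
Δφ = 11.51 − 51.88 = -40.37°.
a = sin²(Δφ/2) + cos φ₁ · cos φ₂ · sin²(Δλ/2) = 0.558630.
c = 2·atan2(√a, √(1−a)) = 1.68833 rad → d = 6371·c ≈ 10756.33 km.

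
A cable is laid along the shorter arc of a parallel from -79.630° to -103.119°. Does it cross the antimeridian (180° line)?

Signed shortest Δλ = ((-103.119 − -79.630 + 180) mod 360) − 180 = -23.489°.
Going west by 23.489° from -79.630° reaches -103.119° without touching 180°.

No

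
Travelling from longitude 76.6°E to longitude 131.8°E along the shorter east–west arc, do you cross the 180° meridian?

No

Signed shortest Δλ = ((131.8 − 76.6 + 180) mod 360) − 180 = 55.2°.
Going east by 55.2° from +76.6° reaches +131.8° without touching 180°.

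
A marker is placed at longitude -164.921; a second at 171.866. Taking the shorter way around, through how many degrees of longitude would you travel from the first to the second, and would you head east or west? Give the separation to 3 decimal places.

Raw difference: 171.866 − -164.921 = 336.787°.
Normalise into (−180°, 180°]: 336.787° − 360° = -23.213°.
Negative ⇒ the second point lies to the west; separation 23.213°.

23.213° west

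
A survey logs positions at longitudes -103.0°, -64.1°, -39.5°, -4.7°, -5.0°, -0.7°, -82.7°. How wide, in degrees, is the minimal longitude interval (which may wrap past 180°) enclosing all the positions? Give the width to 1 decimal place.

Sort the longitudes: -103.0°, -82.7°, -64.1°, -39.5°, -5.0°, -4.7°, -0.7°.
Eastward gaps between consecutive values (wrapping around): 20.3°, 18.6°, 24.6°, 34.5°, 0.3°, 4.0°, 257.7°.
Largest gap = 257.7° ⇒ minimal covering band is its complement: 360° − 257.7° = 102.3°.
Band runs from -103.0° eastward to -0.7°.

102.3°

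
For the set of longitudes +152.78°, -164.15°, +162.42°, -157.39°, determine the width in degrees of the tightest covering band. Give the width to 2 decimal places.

49.83°

Sort the longitudes: -164.15°, -157.39°, +152.78°, +162.42°.
Eastward gaps between consecutive values (wrapping around): 6.76°, 310.17°, 9.64°, 33.43°.
Largest gap = 310.17° ⇒ minimal covering band is its complement: 360° − 310.17° = 49.83°.
Band runs from +152.78° eastward to -157.39°, crossing the antimeridian.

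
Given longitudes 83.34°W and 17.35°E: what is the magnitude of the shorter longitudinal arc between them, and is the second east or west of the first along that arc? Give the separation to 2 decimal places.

Raw difference: 17.35 − -83.34 = 100.69°.
Normalise into (−180°, 180°]: 100.69° stays 100.69°.
Positive ⇒ the second point lies to the east; separation 100.69°.

100.69° east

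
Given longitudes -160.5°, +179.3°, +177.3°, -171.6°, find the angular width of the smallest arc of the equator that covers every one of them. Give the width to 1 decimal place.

22.2°

Sort the longitudes: -171.6°, -160.5°, +177.3°, +179.3°.
Eastward gaps between consecutive values (wrapping around): 11.1°, 337.8°, 2.0°, 9.1°.
Largest gap = 337.8° ⇒ minimal covering band is its complement: 360° − 337.8° = 22.2°.
Band runs from +177.3° eastward to -160.5°, crossing the antimeridian.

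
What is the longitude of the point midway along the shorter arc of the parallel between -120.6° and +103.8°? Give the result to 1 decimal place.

Signed shortest Δλ from -120.6° to +103.8° is -135.6°.
Midpoint longitude = -120.6° + (-135.6°)/2 = -120.6° − 67.8° = -188.4°.
Normalise into (−180°, 180°]: +171.6°.
(The naïve average (-120.6 + +103.8)/2 = -8.4° is on the wrong side of the globe.)

+171.6°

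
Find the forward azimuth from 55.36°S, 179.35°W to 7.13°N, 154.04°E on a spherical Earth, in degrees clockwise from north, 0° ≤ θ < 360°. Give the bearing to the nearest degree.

331°

Δλ = 154.04 − -179.35 = 333.39°; wrapped into (−180°, 180°]: -26.61°.
θ = atan2( sin Δλ · cos φ₂ , cos φ₁ · sin φ₂ − sin φ₁ · cos φ₂ · cos Δλ )
  = atan2(-0.44445, 0.80046) = -29.041° → normalised to [0°, 360°): 330.959°.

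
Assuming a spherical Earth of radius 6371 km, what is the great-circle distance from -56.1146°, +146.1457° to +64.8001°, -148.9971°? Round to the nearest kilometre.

14518 km

Δλ = -148.9971 − 146.1457 = -295.1428°; wrapped into (−180°, 180°]: 64.8572°.
Δφ = 64.8001 − -56.1146 = 120.9147°.
a = sin²(Δφ/2) + cos φ₁ · cos φ₂ · sin²(Δλ/2) = 0.825144.
c = 2·atan2(√a, √(1−a)) = 2.27876 rad → d = 6371·c ≈ 14517.97 km.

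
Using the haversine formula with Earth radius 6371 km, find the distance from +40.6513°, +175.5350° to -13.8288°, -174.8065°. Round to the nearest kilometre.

Δλ = -174.8065 − 175.5350 = -350.3415°; wrapped into (−180°, 180°]: 9.6585°.
Δφ = -13.8288 − 40.6513 = -54.4801°.
a = sin²(Δφ/2) + cos φ₁ · cos φ₂ · sin²(Δλ/2) = 0.214728.
c = 2·atan2(√a, √(1−a)) = 0.96363 rad → d = 6371·c ≈ 6139.28 km.

6139 km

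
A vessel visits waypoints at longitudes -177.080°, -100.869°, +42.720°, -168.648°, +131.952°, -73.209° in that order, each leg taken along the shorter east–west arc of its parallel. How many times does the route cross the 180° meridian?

Leg 1: -177.080° → -100.869°, shortest Δλ = 76.211° (east) — does not cross 180°.
Leg 2: -100.869° → +42.720°, shortest Δλ = 143.589° (east) — does not cross 180°.
Leg 3: +42.720° → -168.648°, shortest Δλ = 148.632° (east) — crosses 180°.
Leg 4: -168.648° → +131.952°, shortest Δλ = -59.4° (west) — crosses 180°.
Leg 5: +131.952° → -73.209°, shortest Δλ = 154.839° (east) — crosses 180°.
Total crossings: 3.

3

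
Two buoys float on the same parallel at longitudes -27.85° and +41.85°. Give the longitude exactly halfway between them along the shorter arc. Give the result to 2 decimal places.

Signed shortest Δλ from -27.85° to +41.85° is +69.70°.
Midpoint longitude = -27.85° + (+69.70°)/2 = -27.85° + 34.85° = +7.00°.

+7.00°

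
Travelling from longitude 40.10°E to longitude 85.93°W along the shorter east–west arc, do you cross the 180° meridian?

Signed shortest Δλ = ((-85.93 − 40.10 + 180) mod 360) − 180 = -126.03°.
Going west by 126.03° from +40.10° reaches -85.93° without touching 180°.

No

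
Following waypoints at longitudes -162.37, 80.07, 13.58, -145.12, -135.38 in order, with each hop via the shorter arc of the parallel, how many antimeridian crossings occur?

Leg 1: -162.37° → +80.07°, shortest Δλ = -117.56° (west) — crosses 180°.
Leg 2: +80.07° → +13.58°, shortest Δλ = -66.49° (west) — does not cross 180°.
Leg 3: +13.58° → -145.12°, shortest Δλ = -158.7° (west) — does not cross 180°.
Leg 4: -145.12° → -135.38°, shortest Δλ = 9.74° (east) — does not cross 180°.
Total crossings: 1.

1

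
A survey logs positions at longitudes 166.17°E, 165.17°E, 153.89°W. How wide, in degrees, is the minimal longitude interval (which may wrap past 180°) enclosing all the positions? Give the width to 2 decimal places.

40.94°

Sort the longitudes: -153.89°, +165.17°, +166.17°.
Eastward gaps between consecutive values (wrapping around): 319.06°, 1.00°, 39.94°.
Largest gap = 319.06° ⇒ minimal covering band is its complement: 360° − 319.06° = 40.94°.
Band runs from +165.17° eastward to -153.89°, crossing the antimeridian.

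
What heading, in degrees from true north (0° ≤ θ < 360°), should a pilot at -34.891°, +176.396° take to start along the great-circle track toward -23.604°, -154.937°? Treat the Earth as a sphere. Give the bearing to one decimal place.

Δλ = -154.937 − 176.396 = -331.333°; wrapped into (−180°, 180°]: 28.667°.
θ = atan2( sin Δλ · cos φ₂ , cos φ₁ · sin φ₂ − sin φ₁ · cos φ₂ · cos Δλ )
  = atan2(0.43958, 0.13147) = 73.349° → normalised to [0°, 360°): 73.349°.

73.3°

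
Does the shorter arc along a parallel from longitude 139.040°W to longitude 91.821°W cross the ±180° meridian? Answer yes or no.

No

Signed shortest Δλ = ((-91.821 − -139.040 + 180) mod 360) − 180 = 47.219°.
Going east by 47.219° from -139.040° reaches -91.821° without touching 180°.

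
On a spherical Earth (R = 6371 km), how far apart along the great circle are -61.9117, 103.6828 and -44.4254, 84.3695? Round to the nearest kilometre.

2312 km

Δλ = 84.3695 − 103.6828 = -19.3133°.
Δφ = -44.4254 − -61.9117 = 17.4863°.
a = sin²(Δφ/2) + cos φ₁ · cos φ₂ · sin²(Δλ/2) = 0.032567.
c = 2·atan2(√a, √(1−a)) = 0.36291 rad → d = 6371·c ≈ 2312.13 km.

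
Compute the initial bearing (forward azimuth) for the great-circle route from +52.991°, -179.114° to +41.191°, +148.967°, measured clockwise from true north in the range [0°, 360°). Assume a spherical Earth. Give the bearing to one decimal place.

254.1°

Δλ = 148.967 − -179.114 = 328.081°; wrapped into (−180°, 180°]: -31.919°.
θ = atan2( sin Δλ · cos φ₂ , cos φ₁ · sin φ₂ − sin φ₁ · cos φ₂ · cos Δλ )
  = atan2(-0.39787, -0.11364) = -105.940° → normalised to [0°, 360°): 254.060°.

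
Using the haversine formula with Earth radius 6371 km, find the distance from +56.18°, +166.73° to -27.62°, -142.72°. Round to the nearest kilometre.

10465 km

Δλ = -142.72 − 166.73 = -309.45°; wrapped into (−180°, 180°]: 50.55°.
Δφ = -27.62 − 56.18 = -83.80°.
a = sin²(Δφ/2) + cos φ₁ · cos φ₂ · sin²(Δλ/2) = 0.535902.
c = 2·atan2(√a, √(1−a)) = 1.64266 rad → d = 6371·c ≈ 10465.40 km.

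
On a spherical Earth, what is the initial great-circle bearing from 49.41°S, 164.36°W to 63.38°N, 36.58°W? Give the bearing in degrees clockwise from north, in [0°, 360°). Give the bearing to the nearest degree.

Δλ = -36.58 − -164.36 = 127.78°.
θ = atan2( sin Δλ · cos φ₂ , cos φ₁ · sin φ₂ − sin φ₁ · cos φ₂ · cos Δλ )
  = atan2(0.35414, 0.37322) = 43.498° → normalised to [0°, 360°): 43.498°.

43°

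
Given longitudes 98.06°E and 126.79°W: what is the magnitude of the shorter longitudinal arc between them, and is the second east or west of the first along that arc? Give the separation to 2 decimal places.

135.15° east

Raw difference: -126.79 − 98.06 = -224.85°.
Normalise into (−180°, 180°]: -224.85° + 360° = 135.15°.
Positive ⇒ the second point lies to the east; separation 135.15°.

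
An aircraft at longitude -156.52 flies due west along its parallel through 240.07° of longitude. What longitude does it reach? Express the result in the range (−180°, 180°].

-36.59°

Start at -156.52°; shift −240.07° → -396.59°.
-396.59° lies outside (−180°, 180°]; add 360° → -36.59°.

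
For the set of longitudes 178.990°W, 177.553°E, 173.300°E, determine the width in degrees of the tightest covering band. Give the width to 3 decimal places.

7.710°

Sort the longitudes: -178.990°, +173.300°, +177.553°.
Eastward gaps between consecutive values (wrapping around): 352.290°, 4.253°, 3.457°.
Largest gap = 352.290° ⇒ minimal covering band is its complement: 360° − 352.290° = 7.710°.
Band runs from +173.300° eastward to -178.990°, crossing the antimeridian.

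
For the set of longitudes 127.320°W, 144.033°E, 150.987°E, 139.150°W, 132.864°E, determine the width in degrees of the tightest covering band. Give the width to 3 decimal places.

99.816°

Sort the longitudes: -139.150°, -127.320°, +132.864°, +144.033°, +150.987°.
Eastward gaps between consecutive values (wrapping around): 11.830°, 260.184°, 11.169°, 6.954°, 69.863°.
Largest gap = 260.184° ⇒ minimal covering band is its complement: 360° − 260.184° = 99.816°.
Band runs from +132.864° eastward to -127.320°, crossing the antimeridian.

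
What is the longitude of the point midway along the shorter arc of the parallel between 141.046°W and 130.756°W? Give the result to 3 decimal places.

Signed shortest Δλ from -141.046° to -130.756° is +10.290°.
Midpoint longitude = -141.046° + (+10.290°)/2 = -141.046° + 5.145° = -135.901°.

135.901°W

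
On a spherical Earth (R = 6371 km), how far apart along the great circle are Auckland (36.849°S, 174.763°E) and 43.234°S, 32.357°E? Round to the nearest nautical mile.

5580 nmi

Δλ = 32.357 − 174.763 = -142.406°.
Δφ = -43.234 − -36.849 = -6.385°.
a = sin²(Δφ/2) + cos φ₁ · cos φ₂ · sin²(Δλ/2) = 0.525581.
c = 2·atan2(√a, √(1−a)) = 1.62198 rad → d = 6371·c ≈ 10333.64 km ≈ 5579.72 nmi.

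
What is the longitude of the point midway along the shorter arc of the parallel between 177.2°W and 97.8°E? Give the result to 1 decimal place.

140.3°E

Signed shortest Δλ from -177.2° to +97.8° is -85.0°.
Midpoint longitude = -177.2° + (-85.0°)/2 = -177.2° − 42.5° = -219.7°.
Normalise into (−180°, 180°]: +140.3°.
(The naïve average (-177.2 + +97.8)/2 = -39.7° is on the wrong side of the globe.)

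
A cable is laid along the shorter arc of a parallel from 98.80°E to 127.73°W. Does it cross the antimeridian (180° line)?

Naïve |-127.73 − 98.80| = 226.53° > 180°, so the shorter arc goes the other way round — across 180°.
Signed shortest Δλ = ((-127.73 − 98.80 + 180) mod 360) − 180 = 133.47°.
Going east by 133.47° from +98.80° passes through 180° before reaching -127.73°.

Yes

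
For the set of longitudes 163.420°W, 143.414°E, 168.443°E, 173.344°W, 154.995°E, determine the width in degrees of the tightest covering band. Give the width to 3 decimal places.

Sort the longitudes: -173.344°, -163.420°, +143.414°, +154.995°, +168.443°.
Eastward gaps between consecutive values (wrapping around): 9.924°, 306.834°, 11.581°, 13.448°, 18.213°.
Largest gap = 306.834° ⇒ minimal covering band is its complement: 360° − 306.834° = 53.166°.
Band runs from +143.414° eastward to -163.420°, crossing the antimeridian.

53.166°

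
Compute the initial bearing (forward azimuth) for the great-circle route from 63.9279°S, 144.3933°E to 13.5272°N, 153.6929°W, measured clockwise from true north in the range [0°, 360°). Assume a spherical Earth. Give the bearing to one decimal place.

59.1°

Δλ = -153.6929 − 144.3933 = -298.0862°; wrapped into (−180°, 180°]: 61.9138°.
θ = atan2( sin Δλ · cos φ₂ , cos φ₁ · sin φ₂ − sin φ₁ · cos φ₂ · cos Δλ )
  = atan2(0.85777, 0.51396) = 59.070° → normalised to [0°, 360°): 59.070°.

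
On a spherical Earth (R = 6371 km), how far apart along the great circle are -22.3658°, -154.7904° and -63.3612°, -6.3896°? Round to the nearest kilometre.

Δλ = -6.3896 − -154.7904 = 148.4008°.
Δφ = -63.3612 − -22.3658 = -40.9954°.
a = sin²(Δφ/2) + cos φ₁ · cos φ₂ · sin²(Δλ/2) = 0.506516.
c = 2·atan2(√a, √(1−a)) = 1.58383 rad → d = 6371·c ≈ 10090.58 km.

10091 km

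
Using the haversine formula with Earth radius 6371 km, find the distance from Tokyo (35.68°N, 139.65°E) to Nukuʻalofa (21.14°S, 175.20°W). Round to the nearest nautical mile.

Δλ = -175.20 − 139.65 = -314.85°; wrapped into (−180°, 180°]: 45.15°.
Δφ = -21.14 − 35.68 = -56.82°.
a = sin²(Δφ/2) + cos φ₁ · cos φ₂ · sin²(Δλ/2) = 0.338018.
c = 2·atan2(√a, √(1−a)) = 1.24088 rad → d = 6371·c ≈ 7905.64 km ≈ 4268.71 nmi.

4269 nmi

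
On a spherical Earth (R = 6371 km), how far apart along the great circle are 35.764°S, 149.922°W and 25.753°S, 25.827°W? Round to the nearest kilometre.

Δλ = -25.827 − -149.922 = 124.095°.
Δφ = -25.753 − -35.764 = 10.011°.
a = sin²(Δφ/2) + cos φ₁ · cos φ₂ · sin²(Δλ/2) = 0.577872.
c = 2·atan2(√a, √(1−a)) = 1.72718 rad → d = 6371·c ≈ 11003.85 km.

11004 km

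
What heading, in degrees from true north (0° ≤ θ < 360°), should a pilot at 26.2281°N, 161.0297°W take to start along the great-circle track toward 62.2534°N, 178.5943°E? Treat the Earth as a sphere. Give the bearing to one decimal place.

344.9°

Δλ = 178.5943 − -161.0297 = 339.6240°; wrapped into (−180°, 180°]: -20.3760°.
θ = atan2( sin Δλ · cos φ₂ , cos φ₁ · sin φ₂ − sin φ₁ · cos φ₂ · cos Δλ )
  = atan2(-0.16210, 0.60102) = -15.094° → normalised to [0°, 360°): 344.906°.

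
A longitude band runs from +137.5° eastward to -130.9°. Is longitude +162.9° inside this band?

Band width going east from +137.5° to -130.9°: ((-130.9 − 137.5) mod 360) = 91.6°.
Offset of +162.9° east of the west edge: ((162.9 − 137.5) mod 360) = 25.4°.
25.4° ≤ 91.6° ⇒ inside.

Yes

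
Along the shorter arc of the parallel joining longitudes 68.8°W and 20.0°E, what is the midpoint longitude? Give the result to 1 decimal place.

Signed shortest Δλ from -68.8° to +20.0° is +88.8°.
Midpoint longitude = -68.8° + (+88.8°)/2 = -68.8° + 44.4° = -24.4°.

24.4°W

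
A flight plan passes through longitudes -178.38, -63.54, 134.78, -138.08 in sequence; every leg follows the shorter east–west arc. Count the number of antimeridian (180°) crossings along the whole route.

Leg 1: -178.38° → -63.54°, shortest Δλ = 114.84° (east) — does not cross 180°.
Leg 2: -63.54° → +134.78°, shortest Δλ = -161.68° (west) — crosses 180°.
Leg 3: +134.78° → -138.08°, shortest Δλ = 87.14° (east) — crosses 180°.
Total crossings: 2.

2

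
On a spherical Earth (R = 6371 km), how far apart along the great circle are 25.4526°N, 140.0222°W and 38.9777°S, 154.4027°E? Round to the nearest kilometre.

Δλ = 154.4027 − -140.0222 = 294.4249°; wrapped into (−180°, 180°]: -65.5751°.
Δφ = -38.9777 − 25.4526 = -64.4303°.
a = sin²(Δφ/2) + cos φ₁ · cos φ₂ · sin²(Δλ/2) = 0.490039.
c = 2·atan2(√a, √(1−a)) = 1.55087 rad → d = 6371·c ≈ 9880.61 km.

9881 km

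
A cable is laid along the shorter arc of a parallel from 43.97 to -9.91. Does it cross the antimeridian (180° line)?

Signed shortest Δλ = ((-9.91 − 43.97 + 180) mod 360) − 180 = -53.88°.
Going west by 53.88° from +43.97° reaches -9.91° without touching 180°.

No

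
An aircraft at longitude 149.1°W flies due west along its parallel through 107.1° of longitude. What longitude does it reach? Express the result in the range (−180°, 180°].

103.8°E

Start at -149.1°; shift −107.1° → -256.2°.
-256.2° lies outside (−180°, 180°]; add 360° → +103.8°.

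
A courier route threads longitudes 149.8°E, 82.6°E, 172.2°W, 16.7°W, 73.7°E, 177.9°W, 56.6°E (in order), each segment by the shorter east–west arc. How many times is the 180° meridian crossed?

Leg 1: +149.8° → +82.6°, shortest Δλ = -67.2° (west) — does not cross 180°.
Leg 2: +82.6° → -172.2°, shortest Δλ = 105.2° (east) — crosses 180°.
Leg 3: -172.2° → -16.7°, shortest Δλ = 155.5° (east) — does not cross 180°.
Leg 4: -16.7° → +73.7°, shortest Δλ = 90.4° (east) — does not cross 180°.
Leg 5: +73.7° → -177.9°, shortest Δλ = 108.4° (east) — crosses 180°.
Leg 6: -177.9° → +56.6°, shortest Δλ = -125.5° (west) — crosses 180°.
Total crossings: 3.

3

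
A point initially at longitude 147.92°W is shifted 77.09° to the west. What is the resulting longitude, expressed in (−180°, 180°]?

134.99°E

Start at -147.92°; shift −77.09° → -225.01°.
-225.01° lies outside (−180°, 180°]; add 360° → +134.99°.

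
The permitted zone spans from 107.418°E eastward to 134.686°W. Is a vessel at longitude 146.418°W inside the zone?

Band width going east from +107.418° to -134.686°: ((-134.686 − 107.418) mod 360) = 117.896°.
Offset of -146.418° east of the west edge: ((-146.418 − 107.418) mod 360) = 106.164°.
106.164° ≤ 117.896° ⇒ inside.

Yes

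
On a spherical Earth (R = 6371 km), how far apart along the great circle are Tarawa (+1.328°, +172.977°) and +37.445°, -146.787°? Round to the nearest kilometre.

5747 km

Δλ = -146.787 − 172.977 = -319.764°; wrapped into (−180°, 180°]: 40.236°.
Δφ = 37.445 − 1.328 = 36.117°.
a = sin²(Δφ/2) + cos φ₁ · cos φ₂ · sin²(Δλ/2) = 0.189994.
c = 2·atan2(√a, √(1−a)) = 0.90204 rad → d = 6371·c ≈ 5746.88 km.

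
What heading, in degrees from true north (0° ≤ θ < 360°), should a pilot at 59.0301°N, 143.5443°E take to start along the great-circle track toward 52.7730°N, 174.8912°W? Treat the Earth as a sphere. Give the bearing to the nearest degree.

Δλ = -174.8912 − 143.5443 = -318.4355°; wrapped into (−180°, 180°]: 41.5645°.
θ = atan2( sin Δλ · cos φ₂ , cos φ₁ · sin φ₂ − sin φ₁ · cos φ₂ · cos Δλ )
  = atan2(0.40138, 0.02162) = 86.917° → normalised to [0°, 360°): 86.917°.

87°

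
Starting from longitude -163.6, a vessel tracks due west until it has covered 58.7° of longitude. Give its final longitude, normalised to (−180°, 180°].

+137.7°

Start at -163.6°; shift −58.7° → -222.3°.
-222.3° lies outside (−180°, 180°]; add 360° → +137.7°.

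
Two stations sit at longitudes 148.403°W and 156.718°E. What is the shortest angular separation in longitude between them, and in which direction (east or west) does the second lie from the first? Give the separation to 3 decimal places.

Raw difference: 156.718 − -148.403 = 305.121°.
Normalise into (−180°, 180°]: 305.121° − 360° = -54.879°.
Negative ⇒ the second point lies to the west; separation 54.879°.

54.879° west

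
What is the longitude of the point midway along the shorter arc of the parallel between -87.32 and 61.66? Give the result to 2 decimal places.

Signed shortest Δλ from -87.32° to +61.66° is +148.98°.
Midpoint longitude = -87.32° + (+148.98°)/2 = -87.32° + 74.49° = -12.83°.

-12.83°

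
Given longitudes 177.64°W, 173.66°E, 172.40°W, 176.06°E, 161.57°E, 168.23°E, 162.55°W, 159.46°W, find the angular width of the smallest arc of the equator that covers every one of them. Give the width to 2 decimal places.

38.97°

Sort the longitudes: -177.64°, -172.40°, -162.55°, -159.46°, +161.57°, +168.23°, +173.66°, +176.06°.
Eastward gaps between consecutive values (wrapping around): 5.24°, 9.85°, 3.09°, 321.03°, 6.66°, 5.43°, 2.40°, 6.30°.
Largest gap = 321.03° ⇒ minimal covering band is its complement: 360° − 321.03° = 38.97°.
Band runs from +161.57° eastward to -159.46°, crossing the antimeridian.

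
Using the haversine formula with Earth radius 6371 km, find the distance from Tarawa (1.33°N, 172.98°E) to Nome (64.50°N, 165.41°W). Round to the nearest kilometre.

7238 km

Δλ = -165.41 − 172.98 = -338.39°; wrapped into (−180°, 180°]: 21.61°.
Δφ = 64.50 − 1.33 = 63.17°.
a = sin²(Δφ/2) + cos φ₁ · cos φ₂ · sin²(Δλ/2) = 0.289453.
c = 2·atan2(√a, √(1−a)) = 1.13615 rad → d = 6371·c ≈ 7238.39 km.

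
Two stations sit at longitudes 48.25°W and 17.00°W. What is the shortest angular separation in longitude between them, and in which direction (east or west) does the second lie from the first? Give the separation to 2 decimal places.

31.25° east

Raw difference: -17.00 − -48.25 = 31.25°.
Normalise into (−180°, 180°]: 31.25° stays 31.25°.
Positive ⇒ the second point lies to the east; separation 31.25°.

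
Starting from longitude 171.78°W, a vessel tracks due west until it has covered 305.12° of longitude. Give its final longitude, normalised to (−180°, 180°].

Start at -171.78°; shift −305.12° → -476.90°.
-476.90° lies outside (−180°, 180°]; add 360° → -116.90°.

116.90°W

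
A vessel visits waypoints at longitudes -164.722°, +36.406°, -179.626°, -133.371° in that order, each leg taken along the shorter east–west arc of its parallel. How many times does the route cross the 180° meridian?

Leg 1: -164.722° → +36.406°, shortest Δλ = -158.872° (west) — crosses 180°.
Leg 2: +36.406° → -179.626°, shortest Δλ = 143.968° (east) — crosses 180°.
Leg 3: -179.626° → -133.371°, shortest Δλ = 46.255° (east) — does not cross 180°.
Total crossings: 2.

2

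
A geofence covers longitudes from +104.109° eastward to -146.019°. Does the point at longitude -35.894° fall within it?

No

Band width going east from +104.109° to -146.019°: ((-146.019 − 104.109) mod 360) = 109.872°.
Offset of -35.894° east of the west edge: ((-35.894 − 104.109) mod 360) = 219.997°.
219.997° > 109.872° ⇒ outside.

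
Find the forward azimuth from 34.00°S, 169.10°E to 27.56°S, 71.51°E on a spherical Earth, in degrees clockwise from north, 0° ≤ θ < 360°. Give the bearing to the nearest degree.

243°

Δλ = 71.51 − 169.10 = -97.59°.
θ = atan2( sin Δλ · cos φ₂ , cos φ₁ · sin φ₂ − sin φ₁ · cos φ₂ · cos Δλ )
  = atan2(-0.87876, -0.44906) = -117.068° → normalised to [0°, 360°): 242.932°.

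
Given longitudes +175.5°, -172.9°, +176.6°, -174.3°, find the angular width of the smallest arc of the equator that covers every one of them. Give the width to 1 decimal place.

11.6°

Sort the longitudes: -174.3°, -172.9°, +175.5°, +176.6°.
Eastward gaps between consecutive values (wrapping around): 1.4°, 348.4°, 1.1°, 9.1°.
Largest gap = 348.4° ⇒ minimal covering band is its complement: 360° − 348.4° = 11.6°.
Band runs from +175.5° eastward to -172.9°, crossing the antimeridian.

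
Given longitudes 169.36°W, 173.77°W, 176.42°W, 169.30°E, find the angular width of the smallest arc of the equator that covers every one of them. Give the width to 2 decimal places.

Sort the longitudes: -176.42°, -173.77°, -169.36°, +169.30°.
Eastward gaps between consecutive values (wrapping around): 2.65°, 4.41°, 338.66°, 14.28°.
Largest gap = 338.66° ⇒ minimal covering band is its complement: 360° − 338.66° = 21.34°.
Band runs from +169.30° eastward to -169.36°, crossing the antimeridian.

21.34°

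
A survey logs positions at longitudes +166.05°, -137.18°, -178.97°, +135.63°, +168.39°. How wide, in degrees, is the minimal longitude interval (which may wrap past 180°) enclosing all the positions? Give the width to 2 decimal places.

Sort the longitudes: -178.97°, -137.18°, +135.63°, +166.05°, +168.39°.
Eastward gaps between consecutive values (wrapping around): 41.79°, 272.81°, 30.42°, 2.34°, 12.64°.
Largest gap = 272.81° ⇒ minimal covering band is its complement: 360° − 272.81° = 87.19°.
Band runs from +135.63° eastward to -137.18°, crossing the antimeridian.

87.19°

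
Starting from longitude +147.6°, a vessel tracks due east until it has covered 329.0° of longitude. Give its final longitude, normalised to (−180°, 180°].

+116.6°

Start at +147.6°; shift +329.0° → +476.6°.
+476.6° lies outside (−180°, 180°]; subtract 360° → +116.6°.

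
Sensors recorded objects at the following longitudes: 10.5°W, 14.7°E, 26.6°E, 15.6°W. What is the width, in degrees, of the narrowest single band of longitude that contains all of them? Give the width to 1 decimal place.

Sort the longitudes: -15.6°, -10.5°, +14.7°, +26.6°.
Eastward gaps between consecutive values (wrapping around): 5.1°, 25.2°, 11.9°, 317.8°.
Largest gap = 317.8° ⇒ minimal covering band is its complement: 360° − 317.8° = 42.2°.
Band runs from -15.6° eastward to +26.6°.

42.2°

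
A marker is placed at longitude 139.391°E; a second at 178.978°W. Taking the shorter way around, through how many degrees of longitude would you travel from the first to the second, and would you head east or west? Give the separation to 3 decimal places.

Raw difference: -178.978 − 139.391 = -318.369°.
Normalise into (−180°, 180°]: -318.369° + 360° = 41.631°.
Positive ⇒ the second point lies to the east; separation 41.631°.

41.631° east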